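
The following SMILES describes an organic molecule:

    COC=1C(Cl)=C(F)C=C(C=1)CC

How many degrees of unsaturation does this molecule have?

4

Molecular formula: C9H10ClFO.
DoU = (2C + 2 + N − H − X) / 2, where X is the halogen count and O/S are ignored.
    = (2·9 + 2 + 0 − 10 − 2) / 2 = 8 / 2 = 4.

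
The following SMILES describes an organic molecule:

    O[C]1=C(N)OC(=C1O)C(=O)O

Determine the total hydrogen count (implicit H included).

5

Walk through each heavy atom and fill implicit hydrogens from standard valence (C 4, N 3, O 2, S 2, halogen 1):
  atom 1: O, bond orders sum to 1 (valence 2) → 1 H
  atom 2: C with explicit H count 0
  atom 3: C, bond orders sum to 4 (valence 4) → 0 H
  atom 4: N, bond orders sum to 1 (valence 3) → 2 H
  atom 5: O, bond orders sum to 2 (valence 2) → 0 H
  atom 6: C, bond orders sum to 4 (valence 4) → 0 H
  atom 7: C, bond orders sum to 4 (valence 4) → 0 H
  atom 8: O, bond orders sum to 1 (valence 2) → 1 H
  atom 9: C, bond orders sum to 4 (valence 4) → 0 H
  atom 10: O, bond orders sum to 2 (valence 2) → 0 H
  atom 11: O, bond orders sum to 1 (valence 2) → 1 H
Total hydrogens: 5.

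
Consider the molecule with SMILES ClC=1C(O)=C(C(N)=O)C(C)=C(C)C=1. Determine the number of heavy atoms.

Every atom symbol written in the SMILES (organic subset) is one heavy atom; implicit H are not written.
Heavy atoms by element → C:9, Cl:1, N:1, O:2.
Total: 13.

13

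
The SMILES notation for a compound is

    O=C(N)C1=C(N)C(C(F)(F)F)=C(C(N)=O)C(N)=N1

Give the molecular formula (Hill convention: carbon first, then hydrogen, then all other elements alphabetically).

Walk through each heavy atom and fill implicit hydrogens from standard valence (C 4, N 3, O 2, S 2, halogen 1):
  atom 1: O, bond orders sum to 2 (valence 2) → 0 H
  atom 2: C, bond orders sum to 4 (valence 4) → 0 H
  atom 3: N, bond orders sum to 1 (valence 3) → 2 H
  atom 4: C, bond orders sum to 4 (valence 4) → 0 H
  atom 5: C, bond orders sum to 4 (valence 4) → 0 H
  atom 6: N, bond orders sum to 1 (valence 3) → 2 H
  atom 7: C, bond orders sum to 4 (valence 4) → 0 H
  atom 8: C, bond orders sum to 4 (valence 4) → 0 H
  atom 9: F (halogen, monovalent) → 0 H
  atom 10: F (halogen, monovalent) → 0 H
  atom 11: F (halogen, monovalent) → 0 H
  atom 12: C, bond orders sum to 4 (valence 4) → 0 H
  atom 13: C, bond orders sum to 4 (valence 4) → 0 H
  atom 14: N, bond orders sum to 1 (valence 3) → 2 H
  atom 15: O, bond orders sum to 2 (valence 2) → 0 H
  atom 16: C, bond orders sum to 4 (valence 4) → 0 H
  atom 17: N, bond orders sum to 1 (valence 3) → 2 H
  atom 18: N, bond orders sum to 3 (valence 3) → 0 H
Totals → C:8, H:8, F:3, N:5, O:2.

C8H8F3N5O2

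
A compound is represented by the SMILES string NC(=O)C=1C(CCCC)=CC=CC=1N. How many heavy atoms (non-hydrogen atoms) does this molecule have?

Every atom symbol written in the SMILES (organic subset) is one heavy atom; implicit H are not written.
Heavy atoms by element → C:11, N:2, O:1.
Total: 14.

14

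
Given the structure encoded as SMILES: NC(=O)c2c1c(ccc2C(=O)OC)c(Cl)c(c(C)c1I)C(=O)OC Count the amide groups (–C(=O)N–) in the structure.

1

The amide motif appears at heavy-atom position 2 in the SMILES.
Other groups present: 2 ester.
Amide count: 1.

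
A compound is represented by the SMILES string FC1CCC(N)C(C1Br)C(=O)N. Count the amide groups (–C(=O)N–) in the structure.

1

The amide motif appears at heavy-atom position 10 in the SMILES.
Other groups present: 1 primary amine.
Amide count: 1.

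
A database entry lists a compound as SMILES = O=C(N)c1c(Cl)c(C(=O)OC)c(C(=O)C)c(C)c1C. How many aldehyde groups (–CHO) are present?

Scan the SMILES for the aldehyde motif — none present.
Groups that are present: 1 amide, 1 ester, 1 ketone.

0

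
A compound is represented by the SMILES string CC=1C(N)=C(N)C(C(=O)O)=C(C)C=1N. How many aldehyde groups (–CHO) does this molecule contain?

Scan the SMILES for the aldehyde motif — none present.
Groups that are present: 1 carboxylic acid, 3 primary amine.

0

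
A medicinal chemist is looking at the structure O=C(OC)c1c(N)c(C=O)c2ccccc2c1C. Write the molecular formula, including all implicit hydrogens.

Walk through each heavy atom and fill implicit hydrogens from standard valence (C 4, N 3, O 2, S 2, halogen 1); for lowercase aromatic atoms, an aromatic c carries 1 H when it has two neighbours and 0 H with three, and aromatic n carries 0 H:
  atom 1: O, bond orders sum to 2 (valence 2) → 0 H
  atom 2: C, bond orders sum to 4 (valence 4) → 0 H
  atom 3: O, bond orders sum to 2 (valence 2) → 0 H
  atom 4: C, bond orders sum to 1 (valence 4) → 3 H
  atom 5: aromatic c, 3 neighbours → 0 H
  atom 6: aromatic c, 3 neighbours → 0 H
  atom 7: N, bond orders sum to 1 (valence 3) → 2 H
  atom 8: aromatic c, 3 neighbours → 0 H
  atom 9: C, bond orders sum to 3 (valence 4) → 1 H
  atom 10: O, bond orders sum to 2 (valence 2) → 0 H
  atom 11: aromatic c, 3 neighbours → 0 H
  atom 12: aromatic c, 2 neighbours → 1 H
  atom 13: aromatic c, 2 neighbours → 1 H
  atom 14: aromatic c, 2 neighbours → 1 H
  atom 15: aromatic c, 2 neighbours → 1 H
  atom 16: aromatic c, 3 neighbours → 0 H
  atom 17: aromatic c, 3 neighbours → 0 H
  atom 18: C, bond orders sum to 1 (valence 4) → 3 H
Totals → C:14, H:13, N:1, O:3.

C14H13NO3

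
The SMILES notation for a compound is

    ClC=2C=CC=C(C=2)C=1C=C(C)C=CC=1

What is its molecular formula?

C13H11Cl

Walk through each heavy atom and fill implicit hydrogens from standard valence (C 4, N 3, O 2, S 2, halogen 1):
  atom 1: Cl (halogen, monovalent) → 0 H
  atom 2: C, bond orders sum to 4 (valence 4) → 0 H
  atom 3: C, bond orders sum to 3 (valence 4) → 1 H
  atom 4: C, bond orders sum to 3 (valence 4) → 1 H
  atom 5: C, bond orders sum to 3 (valence 4) → 1 H
  atom 6: C, bond orders sum to 4 (valence 4) → 0 H
  atom 7: C, bond orders sum to 3 (valence 4) → 1 H
  atom 8: C, bond orders sum to 4 (valence 4) → 0 H
  atom 9: C, bond orders sum to 3 (valence 4) → 1 H
  atom 10: C, bond orders sum to 4 (valence 4) → 0 H
  atom 11: C, bond orders sum to 1 (valence 4) → 3 H
  atom 12: C, bond orders sum to 3 (valence 4) → 1 H
  atom 13: C, bond orders sum to 3 (valence 4) → 1 H
  atom 14: C, bond orders sum to 3 (valence 4) → 1 H
Totals → C:13, H:11, Cl:1.
In Hill order: C13H11Cl.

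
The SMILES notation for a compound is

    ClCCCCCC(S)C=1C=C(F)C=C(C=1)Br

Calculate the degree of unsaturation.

Molecular formula: C12H15BrClFS.
DoU = (2C + 2 + N − H − X) / 2, where X is the halogen count and O/S are ignored.
    = (2·12 + 2 + 0 − 15 − 3) / 2 = 8 / 2 = 4.

4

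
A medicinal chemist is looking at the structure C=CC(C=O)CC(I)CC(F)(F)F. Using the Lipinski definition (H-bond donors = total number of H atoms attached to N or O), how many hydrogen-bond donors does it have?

0

Donors: find every N or O and count the H atoms it carries.
  atom 5 (O): bond orders sum to 2 → 0 H
Lipinski HBD = 0.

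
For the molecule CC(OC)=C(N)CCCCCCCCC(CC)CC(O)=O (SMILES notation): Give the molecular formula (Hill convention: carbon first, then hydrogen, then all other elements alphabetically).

Walk through each heavy atom and fill implicit hydrogens from standard valence (C 4, N 3, O 2, S 2, halogen 1):
  atom 1: C, bond orders sum to 1 (valence 4) → 3 H
  atom 2: C, bond orders sum to 4 (valence 4) → 0 H
  atom 3: O, bond orders sum to 2 (valence 2) → 0 H
  atom 4: C, bond orders sum to 1 (valence 4) → 3 H
  atom 5: C, bond orders sum to 4 (valence 4) → 0 H
  atom 6: N, bond orders sum to 1 (valence 3) → 2 H
  atom 7: C, bond orders sum to 2 (valence 4) → 2 H
  atom 8: C, bond orders sum to 2 (valence 4) → 2 H
  atom 9: C, bond orders sum to 2 (valence 4) → 2 H
  atom 10: C, bond orders sum to 2 (valence 4) → 2 H
  atom 11: C, bond orders sum to 2 (valence 4) → 2 H
  atom 12: C, bond orders sum to 2 (valence 4) → 2 H
  atom 13: C, bond orders sum to 2 (valence 4) → 2 H
  atom 14: C, bond orders sum to 2 (valence 4) → 2 H
  atom 15: C, bond orders sum to 3 (valence 4) → 1 H
  atom 16: C, bond orders sum to 2 (valence 4) → 2 H
  atom 17: C, bond orders sum to 1 (valence 4) → 3 H
  atom 18: C, bond orders sum to 2 (valence 4) → 2 H
  atom 19: C, bond orders sum to 4 (valence 4) → 0 H
  atom 20: O, bond orders sum to 1 (valence 2) → 1 H
  atom 21: O, bond orders sum to 2 (valence 2) → 0 H
Totals → C:17, H:33, N:1, O:3.

C17H33NO3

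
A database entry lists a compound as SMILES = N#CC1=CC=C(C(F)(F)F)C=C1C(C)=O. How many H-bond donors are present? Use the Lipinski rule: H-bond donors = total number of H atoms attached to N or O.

0

Donors: find every N or O and count the H atoms it carries.
  atom 1 (N): bond orders sum to 3 → 0 H
  atom 15 (O): bond orders sum to 2 → 0 H
Lipinski HBD = 0.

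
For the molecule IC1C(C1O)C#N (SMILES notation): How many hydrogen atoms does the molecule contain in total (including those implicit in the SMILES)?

Walk through each heavy atom and fill implicit hydrogens from standard valence (C 4, N 3, O 2, S 2, halogen 1):
  atom 1: I (halogen, monovalent) → 0 H
  atom 2: C, bond orders sum to 3 (valence 4) → 1 H
  atom 3: C, bond orders sum to 3 (valence 4) → 1 H
  atom 4: C, bond orders sum to 3 (valence 4) → 1 H
  atom 5: O, bond orders sum to 1 (valence 2) → 1 H
  atom 6: C, bond orders sum to 4 (valence 4) → 0 H
  atom 7: N, bond orders sum to 3 (valence 3) → 0 H
Total hydrogens: 4.

4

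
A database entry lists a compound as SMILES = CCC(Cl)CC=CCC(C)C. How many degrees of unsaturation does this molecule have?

Molecular formula: C10H19Cl.
DoU = (2C + 2 + N − H − X) / 2, where X is the halogen count and O/S are ignored.
    = (2·10 + 2 + 0 − 19 − 1) / 2 = 2 / 2 = 1.

1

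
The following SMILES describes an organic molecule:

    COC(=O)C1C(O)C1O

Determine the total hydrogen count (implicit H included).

Walk through each heavy atom and fill implicit hydrogens from standard valence (C 4, N 3, O 2, S 2, halogen 1):
  atom 1: C, bond orders sum to 1 (valence 4) → 3 H
  atom 2: O, bond orders sum to 2 (valence 2) → 0 H
  atom 3: C, bond orders sum to 4 (valence 4) → 0 H
  atom 4: O, bond orders sum to 2 (valence 2) → 0 H
  atom 5: C, bond orders sum to 3 (valence 4) → 1 H
  atom 6: C, bond orders sum to 3 (valence 4) → 1 H
  atom 7: O, bond orders sum to 1 (valence 2) → 1 H
  atom 8: C, bond orders sum to 3 (valence 4) → 1 H
  atom 9: O, bond orders sum to 1 (valence 2) → 1 H
Total hydrogens: 8.

8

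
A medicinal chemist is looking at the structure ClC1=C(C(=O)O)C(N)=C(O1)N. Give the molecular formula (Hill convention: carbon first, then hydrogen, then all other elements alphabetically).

Walk through each heavy atom and fill implicit hydrogens from standard valence (C 4, N 3, O 2, S 2, halogen 1):
  atom 1: Cl (halogen, monovalent) → 0 H
  atom 2: C, bond orders sum to 4 (valence 4) → 0 H
  atom 3: C, bond orders sum to 4 (valence 4) → 0 H
  atom 4: C, bond orders sum to 4 (valence 4) → 0 H
  atom 5: O, bond orders sum to 2 (valence 2) → 0 H
  atom 6: O, bond orders sum to 1 (valence 2) → 1 H
  atom 7: C, bond orders sum to 4 (valence 4) → 0 H
  atom 8: N, bond orders sum to 1 (valence 3) → 2 H
  atom 9: C, bond orders sum to 4 (valence 4) → 0 H
  atom 10: O, bond orders sum to 2 (valence 2) → 0 H
  atom 11: N, bond orders sum to 1 (valence 3) → 2 H
Totals → C:5, H:5, Cl:1, N:2, O:3.
In Hill order: C5H5ClN2O3.

C5H5ClN2O3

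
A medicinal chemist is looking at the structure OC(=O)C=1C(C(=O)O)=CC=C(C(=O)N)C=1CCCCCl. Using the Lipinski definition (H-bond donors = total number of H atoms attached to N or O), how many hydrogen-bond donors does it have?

Donors: find every N or O and count the H atoms it carries.
  atom 1 (O): bond orders sum to 1 → 1 H
  atom 3 (O): bond orders sum to 2 → 0 H
  atom 7 (O): bond orders sum to 2 → 0 H
  atom 8 (O): bond orders sum to 1 → 1 H
  atom 13 (O): bond orders sum to 2 → 0 H
  atom 14 (N): bond orders sum to 1 → 2 H
Lipinski HBD = 4.

4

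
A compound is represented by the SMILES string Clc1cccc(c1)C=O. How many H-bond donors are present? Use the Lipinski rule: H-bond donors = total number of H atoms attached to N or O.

Donors: find every N or O and count the H atoms it carries.
  atom 9 (O): bond orders sum to 2 → 0 H
Lipinski HBD = 0.

0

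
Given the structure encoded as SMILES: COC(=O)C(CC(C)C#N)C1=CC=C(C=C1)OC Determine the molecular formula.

Walk through each heavy atom and fill implicit hydrogens from standard valence (C 4, N 3, O 2, S 2, halogen 1):
  atom 1: C, bond orders sum to 1 (valence 4) → 3 H
  atom 2: O, bond orders sum to 2 (valence 2) → 0 H
  atom 3: C, bond orders sum to 4 (valence 4) → 0 H
  atom 4: O, bond orders sum to 2 (valence 2) → 0 H
  atom 5: C, bond orders sum to 3 (valence 4) → 1 H
  atom 6: C, bond orders sum to 2 (valence 4) → 2 H
  atom 7: C, bond orders sum to 3 (valence 4) → 1 H
  atom 8: C, bond orders sum to 1 (valence 4) → 3 H
  atom 9: C, bond orders sum to 4 (valence 4) → 0 H
  atom 10: N, bond orders sum to 3 (valence 3) → 0 H
  atom 11: C, bond orders sum to 4 (valence 4) → 0 H
  atom 12: C, bond orders sum to 3 (valence 4) → 1 H
  atom 13: C, bond orders sum to 3 (valence 4) → 1 H
  atom 14: C, bond orders sum to 4 (valence 4) → 0 H
  atom 15: C, bond orders sum to 3 (valence 4) → 1 H
  atom 16: C, bond orders sum to 3 (valence 4) → 1 H
  atom 17: O, bond orders sum to 2 (valence 2) → 0 H
  atom 18: C, bond orders sum to 1 (valence 4) → 3 H
Totals → C:14, H:17, N:1, O:3.

C14H17NO3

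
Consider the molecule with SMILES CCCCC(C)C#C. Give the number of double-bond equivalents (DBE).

Degree of unsaturation = (number of rings) + (number of π bonds).
Ring closures in the SMILES: 0.
π bonds: 1 triple bond (each 2 DoU) → 2 DoU from unsaturation.
Total DoU = 0 + 2 = 2.

2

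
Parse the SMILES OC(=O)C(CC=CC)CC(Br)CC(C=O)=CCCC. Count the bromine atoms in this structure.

1

Scan the SMILES for Br atoms (remember two-letter symbols like Cl and Br are single atoms).
Bromine count: 1.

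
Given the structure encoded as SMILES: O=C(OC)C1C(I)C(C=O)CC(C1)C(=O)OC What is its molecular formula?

Walk through each heavy atom and fill implicit hydrogens from standard valence (C 4, N 3, O 2, S 2, halogen 1):
  atom 1: O, bond orders sum to 2 (valence 2) → 0 H
  atom 2: C, bond orders sum to 4 (valence 4) → 0 H
  atom 3: O, bond orders sum to 2 (valence 2) → 0 H
  atom 4: C, bond orders sum to 1 (valence 4) → 3 H
  atom 5: C, bond orders sum to 3 (valence 4) → 1 H
  atom 6: C, bond orders sum to 3 (valence 4) → 1 H
  atom 7: I (halogen, monovalent) → 0 H
  atom 8: C, bond orders sum to 3 (valence 4) → 1 H
  atom 9: C, bond orders sum to 3 (valence 4) → 1 H
  atom 10: O, bond orders sum to 2 (valence 2) → 0 H
  atom 11: C, bond orders sum to 2 (valence 4) → 2 H
  atom 12: C, bond orders sum to 3 (valence 4) → 1 H
  atom 13: C, bond orders sum to 2 (valence 4) → 2 H
  atom 14: C, bond orders sum to 4 (valence 4) → 0 H
  atom 15: O, bond orders sum to 2 (valence 2) → 0 H
  atom 16: O, bond orders sum to 2 (valence 2) → 0 H
  atom 17: C, bond orders sum to 1 (valence 4) → 3 H
Totals → C:11, H:15, I:1, O:5.
In Hill order: C11H15IO5.

C11H15IO5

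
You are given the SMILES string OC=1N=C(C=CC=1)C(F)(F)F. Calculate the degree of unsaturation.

Molecular formula: C6H4F3NO.
DoU = (2C + 2 + N − H − X) / 2, where X is the halogen count and O/S are ignored.
    = (2·6 + 2 + 1 − 4 − 3) / 2 = 8 / 2 = 4.

4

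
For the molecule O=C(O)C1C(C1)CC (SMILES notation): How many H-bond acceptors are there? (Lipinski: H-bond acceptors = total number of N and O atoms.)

2

N atoms: 0; O atoms: 2.
Lipinski HBA = 0 + 2 = 2.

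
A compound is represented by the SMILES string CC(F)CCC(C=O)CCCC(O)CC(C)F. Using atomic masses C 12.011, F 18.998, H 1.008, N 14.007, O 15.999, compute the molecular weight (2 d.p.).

First, the molecular formula is C13H24F2O2 (counting implicit H from valence).
  C: 13 × 12.011 = 156.143
  F: 2 × 18.998 = 37.996
  H: 24 × 1.008 = 24.192
  O: 2 × 15.999 = 31.998
Sum: 13×12.011 + 2×18.998 + 24×1.008 + 2×15.999 = 250.329 → 250.33 g/mol.

250.33 g/mol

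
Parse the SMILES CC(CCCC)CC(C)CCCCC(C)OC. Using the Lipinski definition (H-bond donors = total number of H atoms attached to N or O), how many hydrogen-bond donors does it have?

Donors: find every N or O and count the H atoms it carries.
  atom 16 (O): bond orders sum to 2 → 0 H
Lipinski HBD = 0.

0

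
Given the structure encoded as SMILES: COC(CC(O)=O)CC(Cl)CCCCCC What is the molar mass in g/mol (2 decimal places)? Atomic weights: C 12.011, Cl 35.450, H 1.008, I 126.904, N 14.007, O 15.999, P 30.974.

250.76 g/mol

First, the molecular formula is C12H23ClO3 (counting implicit H from valence).
  C: 12 × 12.011 = 144.132
  Cl: 1 × 35.450 = 35.450
  H: 23 × 1.008 = 23.184
  O: 3 × 15.999 = 47.997
Sum: 12×12.011 + 1×35.450 + 23×1.008 + 3×15.999 = 250.763 → 250.76 g/mol.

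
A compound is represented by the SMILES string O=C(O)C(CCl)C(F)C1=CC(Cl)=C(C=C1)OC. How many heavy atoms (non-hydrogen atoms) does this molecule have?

Every atom symbol written in the SMILES (organic subset) is one heavy atom; implicit H are not written.
Heavy atoms by element → C:11, Cl:2, F:1, O:3.
Total: 17.

17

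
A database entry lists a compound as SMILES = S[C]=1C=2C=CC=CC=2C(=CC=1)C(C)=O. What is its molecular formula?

C12H10OS

Walk through each heavy atom and fill implicit hydrogens from standard valence (C 4, N 3, O 2, S 2, halogen 1):
  atom 1: S, bond orders sum to 1 (valence 2) → 1 H
  atom 2: C with explicit H count 0
  atom 3: C, bond orders sum to 4 (valence 4) → 0 H
  atom 4: C, bond orders sum to 3 (valence 4) → 1 H
  atom 5: C, bond orders sum to 3 (valence 4) → 1 H
  atom 6: C, bond orders sum to 3 (valence 4) → 1 H
  atom 7: C, bond orders sum to 3 (valence 4) → 1 H
  atom 8: C, bond orders sum to 4 (valence 4) → 0 H
  atom 9: C, bond orders sum to 4 (valence 4) → 0 H
  atom 10: C, bond orders sum to 3 (valence 4) → 1 H
  atom 11: C, bond orders sum to 3 (valence 4) → 1 H
  atom 12: C, bond orders sum to 4 (valence 4) → 0 H
  atom 13: C, bond orders sum to 1 (valence 4) → 3 H
  atom 14: O, bond orders sum to 2 (valence 2) → 0 H
Totals → C:12, H:10, O:1, S:1.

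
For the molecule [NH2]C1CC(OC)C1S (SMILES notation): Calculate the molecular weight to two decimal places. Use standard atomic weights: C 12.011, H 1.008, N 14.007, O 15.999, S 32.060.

First, the molecular formula is C5H11NOS (counting implicit H from valence).
  C: 5 × 12.011 = 60.055
  H: 11 × 1.008 = 11.088
  N: 1 × 14.007 = 14.007
  O: 1 × 15.999 = 15.999
  S: 1 × 32.060 = 32.060
Sum: 5×12.011 + 11×1.008 + 1×14.007 + 1×15.999 + 1×32.060 = 133.209 → 133.21 g/mol.

133.21 g/mol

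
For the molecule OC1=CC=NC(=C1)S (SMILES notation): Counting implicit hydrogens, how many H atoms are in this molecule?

Walk through each heavy atom and fill implicit hydrogens from standard valence (C 4, N 3, O 2, S 2, halogen 1):
  atom 1: O, bond orders sum to 1 (valence 2) → 1 H
  atom 2: C, bond orders sum to 4 (valence 4) → 0 H
  atom 3: C, bond orders sum to 3 (valence 4) → 1 H
  atom 4: C, bond orders sum to 3 (valence 4) → 1 H
  atom 5: N, bond orders sum to 3 (valence 3) → 0 H
  atom 6: C, bond orders sum to 4 (valence 4) → 0 H
  atom 7: C, bond orders sum to 3 (valence 4) → 1 H
  atom 8: S, bond orders sum to 1 (valence 2) → 1 H
Total hydrogens: 5.

5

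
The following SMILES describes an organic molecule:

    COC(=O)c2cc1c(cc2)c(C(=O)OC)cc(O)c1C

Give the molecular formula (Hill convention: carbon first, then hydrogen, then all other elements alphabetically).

C15H14O5

Walk through each heavy atom and fill implicit hydrogens from standard valence (C 4, N 3, O 2, S 2, halogen 1); for lowercase aromatic atoms, an aromatic c carries 1 H when it has two neighbours and 0 H with three, and aromatic n carries 0 H:
  atom 1: C, bond orders sum to 1 (valence 4) → 3 H
  atom 2: O, bond orders sum to 2 (valence 2) → 0 H
  atom 3: C, bond orders sum to 4 (valence 4) → 0 H
  atom 4: O, bond orders sum to 2 (valence 2) → 0 H
  atom 5: aromatic c, 3 neighbours → 0 H
  atom 6: aromatic c, 2 neighbours → 1 H
  atom 7: aromatic c, 3 neighbours → 0 H
  atom 8: aromatic c, 3 neighbours → 0 H
  atom 9: aromatic c, 2 neighbours → 1 H
  atom 10: aromatic c, 2 neighbours → 1 H
  atom 11: aromatic c, 3 neighbours → 0 H
  atom 12: C, bond orders sum to 4 (valence 4) → 0 H
  atom 13: O, bond orders sum to 2 (valence 2) → 0 H
  atom 14: O, bond orders sum to 2 (valence 2) → 0 H
  atom 15: C, bond orders sum to 1 (valence 4) → 3 H
  atom 16: aromatic c, 2 neighbours → 1 H
  atom 17: aromatic c, 3 neighbours → 0 H
  atom 18: O, bond orders sum to 1 (valence 2) → 1 H
  atom 19: aromatic c, 3 neighbours → 0 H
  atom 20: C, bond orders sum to 1 (valence 4) → 3 H
Totals → C:15, H:14, O:5.
In Hill order: C15H14O5.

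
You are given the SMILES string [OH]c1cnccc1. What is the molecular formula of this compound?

C5H5NO

Walk through each heavy atom and fill implicit hydrogens from standard valence (C 4, N 3, O 2, S 2, halogen 1); for lowercase aromatic atoms, an aromatic c carries 1 H when it has two neighbours and 0 H with three, and aromatic n carries 0 H:
  atom 1: O with explicit H count 1
  atom 2: aromatic c, 3 neighbours → 0 H
  atom 3: aromatic c, 2 neighbours → 1 H
  atom 4: aromatic n, 2 neighbours → 0 H
  atom 5: aromatic c, 2 neighbours → 1 H
  atom 6: aromatic c, 2 neighbours → 1 H
  atom 7: aromatic c, 2 neighbours → 1 H
Totals → C:5, H:5, N:1, O:1.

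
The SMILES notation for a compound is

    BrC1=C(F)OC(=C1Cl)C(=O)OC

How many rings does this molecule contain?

In SMILES, each pair of matching ring-closure digits denotes one ring-closing bond; the number of such bonds equals the number of independent rings.
Ring-closure bonds here: 1.

1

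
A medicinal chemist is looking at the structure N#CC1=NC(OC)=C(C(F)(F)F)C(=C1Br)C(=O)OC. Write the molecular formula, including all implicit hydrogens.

C10H6BrF3N2O3

Walk through each heavy atom and fill implicit hydrogens from standard valence (C 4, N 3, O 2, S 2, halogen 1):
  atom 1: N, bond orders sum to 3 (valence 3) → 0 H
  atom 2: C, bond orders sum to 4 (valence 4) → 0 H
  atom 3: C, bond orders sum to 4 (valence 4) → 0 H
  atom 4: N, bond orders sum to 3 (valence 3) → 0 H
  atom 5: C, bond orders sum to 4 (valence 4) → 0 H
  atom 6: O, bond orders sum to 2 (valence 2) → 0 H
  atom 7: C, bond orders sum to 1 (valence 4) → 3 H
  atom 8: C, bond orders sum to 4 (valence 4) → 0 H
  atom 9: C, bond orders sum to 4 (valence 4) → 0 H
  atom 10: F (halogen, monovalent) → 0 H
  atom 11: F (halogen, monovalent) → 0 H
  atom 12: F (halogen, monovalent) → 0 H
  atom 13: C, bond orders sum to 4 (valence 4) → 0 H
  atom 14: C, bond orders sum to 4 (valence 4) → 0 H
  atom 15: Br (halogen, monovalent) → 0 H
  atom 16: C, bond orders sum to 4 (valence 4) → 0 H
  atom 17: O, bond orders sum to 2 (valence 2) → 0 H
  atom 18: O, bond orders sum to 2 (valence 2) → 0 H
  atom 19: C, bond orders sum to 1 (valence 4) → 3 H
Totals → C:10, H:6, Br:1, F:3, N:2, O:3.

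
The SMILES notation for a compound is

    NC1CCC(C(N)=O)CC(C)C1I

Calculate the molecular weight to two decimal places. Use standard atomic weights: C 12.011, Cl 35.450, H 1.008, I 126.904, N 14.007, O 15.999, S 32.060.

First, the molecular formula is C9H17IN2O (counting implicit H from valence).
  C: 9 × 12.011 = 108.099
  H: 17 × 1.008 = 17.136
  I: 1 × 126.904 = 126.904
  N: 2 × 14.007 = 28.014
  O: 1 × 15.999 = 15.999
Sum: 9×12.011 + 17×1.008 + 1×126.904 + 2×14.007 + 1×15.999 = 296.152 → 296.15 g/mol.

296.15 g/mol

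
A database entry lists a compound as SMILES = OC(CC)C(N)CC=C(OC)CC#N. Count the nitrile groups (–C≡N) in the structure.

1

The nitrile motif appears at heavy-atom position 13 in the SMILES.
Other groups present: 1 alkene, 1 ether, 1 hydroxyl, 1 primary amine.
Nitrile count: 1.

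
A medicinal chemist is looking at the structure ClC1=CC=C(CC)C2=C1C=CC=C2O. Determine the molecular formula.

Walk through each heavy atom and fill implicit hydrogens from standard valence (C 4, N 3, O 2, S 2, halogen 1):
  atom 1: Cl (halogen, monovalent) → 0 H
  atom 2: C, bond orders sum to 4 (valence 4) → 0 H
  atom 3: C, bond orders sum to 3 (valence 4) → 1 H
  atom 4: C, bond orders sum to 3 (valence 4) → 1 H
  atom 5: C, bond orders sum to 4 (valence 4) → 0 H
  atom 6: C, bond orders sum to 2 (valence 4) → 2 H
  atom 7: C, bond orders sum to 1 (valence 4) → 3 H
  atom 8: C, bond orders sum to 4 (valence 4) → 0 H
  atom 9: C, bond orders sum to 4 (valence 4) → 0 H
  atom 10: C, bond orders sum to 3 (valence 4) → 1 H
  atom 11: C, bond orders sum to 3 (valence 4) → 1 H
  atom 12: C, bond orders sum to 3 (valence 4) → 1 H
  atom 13: C, bond orders sum to 4 (valence 4) → 0 H
  atom 14: O, bond orders sum to 1 (valence 2) → 1 H
Totals → C:12, H:11, Cl:1, O:1.
In Hill order: C12H11ClO.

C12H11ClO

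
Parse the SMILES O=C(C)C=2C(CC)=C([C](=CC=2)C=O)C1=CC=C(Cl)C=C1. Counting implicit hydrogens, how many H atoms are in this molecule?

15

Walk through each heavy atom and fill implicit hydrogens from standard valence (C 4, N 3, O 2, S 2, halogen 1):
  atom 1: O, bond orders sum to 2 (valence 2) → 0 H
  atom 2: C, bond orders sum to 4 (valence 4) → 0 H
  atom 3: C, bond orders sum to 1 (valence 4) → 3 H
  atom 4: C, bond orders sum to 4 (valence 4) → 0 H
  atom 5: C, bond orders sum to 4 (valence 4) → 0 H
  atom 6: C, bond orders sum to 2 (valence 4) → 2 H
  atom 7: C, bond orders sum to 1 (valence 4) → 3 H
  atom 8: C, bond orders sum to 4 (valence 4) → 0 H
  atom 9: C with explicit H count 0
  atom 10: C, bond orders sum to 3 (valence 4) → 1 H
  atom 11: C, bond orders sum to 3 (valence 4) → 1 H
  atom 12: C, bond orders sum to 3 (valence 4) → 1 H
  atom 13: O, bond orders sum to 2 (valence 2) → 0 H
  atom 14: C, bond orders sum to 4 (valence 4) → 0 H
  atom 15: C, bond orders sum to 3 (valence 4) → 1 H
  atom 16: C, bond orders sum to 3 (valence 4) → 1 H
  atom 17: C, bond orders sum to 4 (valence 4) → 0 H
  atom 18: Cl (halogen, monovalent) → 0 H
  atom 19: C, bond orders sum to 3 (valence 4) → 1 H
  atom 20: C, bond orders sum to 3 (valence 4) → 1 H
Total hydrogens: 15.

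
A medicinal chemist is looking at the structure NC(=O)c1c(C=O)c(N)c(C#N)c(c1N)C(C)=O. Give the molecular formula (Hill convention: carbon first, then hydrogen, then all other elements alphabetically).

Walk through each heavy atom and fill implicit hydrogens from standard valence (C 4, N 3, O 2, S 2, halogen 1); for lowercase aromatic atoms, an aromatic c carries 1 H when it has two neighbours and 0 H with three, and aromatic n carries 0 H:
  atom 1: N, bond orders sum to 1 (valence 3) → 2 H
  atom 2: C, bond orders sum to 4 (valence 4) → 0 H
  atom 3: O, bond orders sum to 2 (valence 2) → 0 H
  atom 4: aromatic c, 3 neighbours → 0 H
  atom 5: aromatic c, 3 neighbours → 0 H
  atom 6: C, bond orders sum to 3 (valence 4) → 1 H
  atom 7: O, bond orders sum to 2 (valence 2) → 0 H
  atom 8: aromatic c, 3 neighbours → 0 H
  atom 9: N, bond orders sum to 1 (valence 3) → 2 H
  atom 10: aromatic c, 3 neighbours → 0 H
  atom 11: C, bond orders sum to 4 (valence 4) → 0 H
  atom 12: N, bond orders sum to 3 (valence 3) → 0 H
  atom 13: aromatic c, 3 neighbours → 0 H
  atom 14: aromatic c, 3 neighbours → 0 H
  atom 15: N, bond orders sum to 1 (valence 3) → 2 H
  atom 16: C, bond orders sum to 4 (valence 4) → 0 H
  atom 17: C, bond orders sum to 1 (valence 4) → 3 H
  atom 18: O, bond orders sum to 2 (valence 2) → 0 H
Totals → C:11, H:10, N:4, O:3.

C11H10N4O3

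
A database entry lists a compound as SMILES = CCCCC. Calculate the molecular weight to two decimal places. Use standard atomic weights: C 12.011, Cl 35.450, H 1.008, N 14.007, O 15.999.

72.15 g/mol

First, the molecular formula is C5H12 (counting implicit H from valence).
  C: 5 × 12.011 = 60.055
  H: 12 × 1.008 = 12.096
Sum: 5×12.011 + 12×1.008 = 72.151 → 72.15 g/mol.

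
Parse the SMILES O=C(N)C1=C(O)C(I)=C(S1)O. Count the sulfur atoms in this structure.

Scan the SMILES for S atoms (remember two-letter symbols like Cl and Br are single atoms).
Sulfur count: 1.

1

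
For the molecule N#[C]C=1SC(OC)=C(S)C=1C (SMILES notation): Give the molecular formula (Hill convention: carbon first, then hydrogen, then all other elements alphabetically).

C7H7NOS2

Walk through each heavy atom and fill implicit hydrogens from standard valence (C 4, N 3, O 2, S 2, halogen 1):
  atom 1: N, bond orders sum to 3 (valence 3) → 0 H
  atom 2: C with explicit H count 0
  atom 3: C, bond orders sum to 4 (valence 4) → 0 H
  atom 4: S, bond orders sum to 2 (valence 2) → 0 H
  atom 5: C, bond orders sum to 4 (valence 4) → 0 H
  atom 6: O, bond orders sum to 2 (valence 2) → 0 H
  atom 7: C, bond orders sum to 1 (valence 4) → 3 H
  atom 8: C, bond orders sum to 4 (valence 4) → 0 H
  atom 9: S, bond orders sum to 1 (valence 2) → 1 H
  atom 10: C, bond orders sum to 4 (valence 4) → 0 H
  atom 11: C, bond orders sum to 1 (valence 4) → 3 H
Totals → C:7, H:7, N:1, O:1, S:2.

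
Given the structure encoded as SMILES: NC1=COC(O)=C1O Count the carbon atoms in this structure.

Count every carbon token in the SMILES (each C, including those in ring-closure positions and inside branches).
Carbon count: 4.

4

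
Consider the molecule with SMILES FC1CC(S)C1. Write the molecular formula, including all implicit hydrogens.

Walk through each heavy atom and fill implicit hydrogens from standard valence (C 4, N 3, O 2, S 2, halogen 1):
  atom 1: F (halogen, monovalent) → 0 H
  atom 2: C, bond orders sum to 3 (valence 4) → 1 H
  atom 3: C, bond orders sum to 2 (valence 4) → 2 H
  atom 4: C, bond orders sum to 3 (valence 4) → 1 H
  atom 5: S, bond orders sum to 1 (valence 2) → 1 H
  atom 6: C, bond orders sum to 2 (valence 4) → 2 H
Totals → C:4, H:7, F:1, S:1.

C4H7FS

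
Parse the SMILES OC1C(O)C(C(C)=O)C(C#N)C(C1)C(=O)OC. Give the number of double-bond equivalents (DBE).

5

Degree of unsaturation = (number of rings) + (number of π bonds).
Ring closures in the SMILES: 1.
π bonds: 2 double bonds (each 1 DoU), 1 triple bond (each 2 DoU) → 4 DoU from unsaturation.
Total DoU = 1 + 4 = 5.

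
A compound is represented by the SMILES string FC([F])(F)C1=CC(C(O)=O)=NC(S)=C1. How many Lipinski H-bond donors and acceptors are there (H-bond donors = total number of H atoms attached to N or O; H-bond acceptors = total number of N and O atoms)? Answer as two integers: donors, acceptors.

1, 3

Donors: find every N or O and count the H atoms it carries.
  atom 9 (O): bond orders sum to 1 → 1 H
  atom 10 (O): bond orders sum to 2 → 0 H
  atom 11 (N): bond orders sum to 3 → 0 H
Lipinski HBD = 1.
Acceptors: N atoms = 1, O atoms = 2 → HBA = 3.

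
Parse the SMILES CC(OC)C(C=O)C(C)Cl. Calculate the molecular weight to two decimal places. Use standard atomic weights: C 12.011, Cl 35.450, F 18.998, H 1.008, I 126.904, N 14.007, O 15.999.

First, the molecular formula is C7H13ClO2 (counting implicit H from valence).
  C: 7 × 12.011 = 84.077
  Cl: 1 × 35.450 = 35.450
  H: 13 × 1.008 = 13.104
  O: 2 × 15.999 = 31.998
Sum: 7×12.011 + 1×35.450 + 13×1.008 + 2×15.999 = 164.629 → 164.63 g/mol.

164.63 g/mol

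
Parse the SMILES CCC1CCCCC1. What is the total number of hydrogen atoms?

16

Walk through each heavy atom and fill implicit hydrogens from standard valence (C 4, N 3, O 2, S 2, halogen 1):
  atom 1: C, bond orders sum to 1 (valence 4) → 3 H
  atom 2: C, bond orders sum to 2 (valence 4) → 2 H
  atom 3: C, bond orders sum to 3 (valence 4) → 1 H
  atom 4: C, bond orders sum to 2 (valence 4) → 2 H
  atom 5: C, bond orders sum to 2 (valence 4) → 2 H
  atom 6: C, bond orders sum to 2 (valence 4) → 2 H
  atom 7: C, bond orders sum to 2 (valence 4) → 2 H
  atom 8: C, bond orders sum to 2 (valence 4) → 2 H
Total hydrogens: 16.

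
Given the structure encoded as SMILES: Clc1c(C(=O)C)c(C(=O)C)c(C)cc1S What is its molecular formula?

C11H11ClO2S

Walk through each heavy atom and fill implicit hydrogens from standard valence (C 4, N 3, O 2, S 2, halogen 1); for lowercase aromatic atoms, an aromatic c carries 1 H when it has two neighbours and 0 H with three, and aromatic n carries 0 H:
  atom 1: Cl (halogen, monovalent) → 0 H
  atom 2: aromatic c, 3 neighbours → 0 H
  atom 3: aromatic c, 3 neighbours → 0 H
  atom 4: C, bond orders sum to 4 (valence 4) → 0 H
  atom 5: O, bond orders sum to 2 (valence 2) → 0 H
  atom 6: C, bond orders sum to 1 (valence 4) → 3 H
  atom 7: aromatic c, 3 neighbours → 0 H
  atom 8: C, bond orders sum to 4 (valence 4) → 0 H
  atom 9: O, bond orders sum to 2 (valence 2) → 0 H
  atom 10: C, bond orders sum to 1 (valence 4) → 3 H
  atom 11: aromatic c, 3 neighbours → 0 H
  atom 12: C, bond orders sum to 1 (valence 4) → 3 H
  atom 13: aromatic c, 2 neighbours → 1 H
  atom 14: aromatic c, 3 neighbours → 0 H
  atom 15: S, bond orders sum to 1 (valence 2) → 1 H
Totals → C:11, H:11, Cl:1, O:2, S:1.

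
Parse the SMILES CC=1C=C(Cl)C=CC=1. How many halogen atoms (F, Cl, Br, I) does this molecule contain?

Halogen atoms appear at heavy-atom position 5 (1×Cl).
Halogen count: 1.

1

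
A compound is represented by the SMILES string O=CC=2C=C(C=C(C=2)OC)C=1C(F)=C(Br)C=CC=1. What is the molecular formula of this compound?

Walk through each heavy atom and fill implicit hydrogens from standard valence (C 4, N 3, O 2, S 2, halogen 1):
  atom 1: O, bond orders sum to 2 (valence 2) → 0 H
  atom 2: C, bond orders sum to 3 (valence 4) → 1 H
  atom 3: C, bond orders sum to 4 (valence 4) → 0 H
  atom 4: C, bond orders sum to 3 (valence 4) → 1 H
  atom 5: C, bond orders sum to 4 (valence 4) → 0 H
  atom 6: C, bond orders sum to 3 (valence 4) → 1 H
  atom 7: C, bond orders sum to 4 (valence 4) → 0 H
  atom 8: C, bond orders sum to 3 (valence 4) → 1 H
  atom 9: O, bond orders sum to 2 (valence 2) → 0 H
  atom 10: C, bond orders sum to 1 (valence 4) → 3 H
  atom 11: C, bond orders sum to 4 (valence 4) → 0 H
  atom 12: C, bond orders sum to 4 (valence 4) → 0 H
  atom 13: F (halogen, monovalent) → 0 H
  atom 14: C, bond orders sum to 4 (valence 4) → 0 H
  atom 15: Br (halogen, monovalent) → 0 H
  atom 16: C, bond orders sum to 3 (valence 4) → 1 H
  atom 17: C, bond orders sum to 3 (valence 4) → 1 H
  atom 18: C, bond orders sum to 3 (valence 4) → 1 H
Totals → C:14, H:10, Br:1, F:1, O:2.

C14H10BrFO2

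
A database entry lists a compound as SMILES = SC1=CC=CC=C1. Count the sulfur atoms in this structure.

1

Scan the SMILES for S atoms (remember two-letter symbols like Cl and Br are single atoms).
Sulfur count: 1.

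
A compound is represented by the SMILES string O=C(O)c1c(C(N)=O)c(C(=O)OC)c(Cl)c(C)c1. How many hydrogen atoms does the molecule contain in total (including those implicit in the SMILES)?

10

Walk through each heavy atom and fill implicit hydrogens from standard valence (C 4, N 3, O 2, S 2, halogen 1); for lowercase aromatic atoms, an aromatic c carries 1 H when it has two neighbours and 0 H with three, and aromatic n carries 0 H:
  atom 1: O, bond orders sum to 2 (valence 2) → 0 H
  atom 2: C, bond orders sum to 4 (valence 4) → 0 H
  atom 3: O, bond orders sum to 1 (valence 2) → 1 H
  atom 4: aromatic c, 3 neighbours → 0 H
  atom 5: aromatic c, 3 neighbours → 0 H
  atom 6: C, bond orders sum to 4 (valence 4) → 0 H
  atom 7: N, bond orders sum to 1 (valence 3) → 2 H
  atom 8: O, bond orders sum to 2 (valence 2) → 0 H
  atom 9: aromatic c, 3 neighbours → 0 H
  atom 10: C, bond orders sum to 4 (valence 4) → 0 H
  atom 11: O, bond orders sum to 2 (valence 2) → 0 H
  atom 12: O, bond orders sum to 2 (valence 2) → 0 H
  atom 13: C, bond orders sum to 1 (valence 4) → 3 H
  atom 14: aromatic c, 3 neighbours → 0 H
  atom 15: Cl (halogen, monovalent) → 0 H
  atom 16: aromatic c, 3 neighbours → 0 H
  atom 17: C, bond orders sum to 1 (valence 4) → 3 H
  atom 18: aromatic c, 2 neighbours → 1 H
Total hydrogens: 10.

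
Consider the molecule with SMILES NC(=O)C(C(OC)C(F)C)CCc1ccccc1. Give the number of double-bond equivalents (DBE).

5

Molecular formula: C14H20FNO2.
DoU = (2C + 2 + N − H − X) / 2, where X is the halogen count and O/S are ignored.
    = (2·14 + 2 + 1 − 20 − 1) / 2 = 10 / 2 = 5.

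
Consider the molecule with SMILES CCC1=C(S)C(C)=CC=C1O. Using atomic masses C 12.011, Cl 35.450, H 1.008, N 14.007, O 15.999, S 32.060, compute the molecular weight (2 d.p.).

First, the molecular formula is C9H12OS (counting implicit H from valence).
  C: 9 × 12.011 = 108.099
  H: 12 × 1.008 = 12.096
  O: 1 × 15.999 = 15.999
  S: 1 × 32.060 = 32.060
Sum: 9×12.011 + 12×1.008 + 1×15.999 + 1×32.060 = 168.254 → 168.25 g/mol.

168.25 g/mol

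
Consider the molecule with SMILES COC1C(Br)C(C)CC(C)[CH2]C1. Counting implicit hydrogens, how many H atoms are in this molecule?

Walk through each heavy atom and fill implicit hydrogens from standard valence (C 4, N 3, O 2, S 2, halogen 1):
  atom 1: C, bond orders sum to 1 (valence 4) → 3 H
  atom 2: O, bond orders sum to 2 (valence 2) → 0 H
  atom 3: C, bond orders sum to 3 (valence 4) → 1 H
  atom 4: C, bond orders sum to 3 (valence 4) → 1 H
  atom 5: Br (halogen, monovalent) → 0 H
  atom 6: C, bond orders sum to 3 (valence 4) → 1 H
  atom 7: C, bond orders sum to 1 (valence 4) → 3 H
  atom 8: C, bond orders sum to 2 (valence 4) → 2 H
  atom 9: C, bond orders sum to 3 (valence 4) → 1 H
  atom 10: C, bond orders sum to 1 (valence 4) → 3 H
  atom 11: C with explicit H count 2
  atom 12: C, bond orders sum to 2 (valence 4) → 2 H
Total hydrogens: 19.

19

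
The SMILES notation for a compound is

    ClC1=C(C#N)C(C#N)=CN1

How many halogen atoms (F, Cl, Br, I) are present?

Halogen atoms appear at heavy-atom position 1 (1×Cl).
Other groups present: 2 nitrile.
Halogen count: 1.

1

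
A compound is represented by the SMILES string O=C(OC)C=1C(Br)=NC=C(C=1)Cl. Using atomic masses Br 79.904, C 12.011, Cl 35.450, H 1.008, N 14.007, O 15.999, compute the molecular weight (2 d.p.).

First, the molecular formula is C7H5BrClNO2 (counting implicit H from valence).
  Br: 1 × 79.904 = 79.904
  C: 7 × 12.011 = 84.077
  Cl: 1 × 35.450 = 35.450
  H: 5 × 1.008 = 5.040
  N: 1 × 14.007 = 14.007
  O: 2 × 15.999 = 31.998
Sum: 1×79.904 + 7×12.011 + 1×35.450 + 5×1.008 + 1×14.007 + 2×15.999 = 250.476 → 250.48 g/mol.

250.48 g/mol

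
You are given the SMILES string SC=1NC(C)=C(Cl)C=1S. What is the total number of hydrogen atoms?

Walk through each heavy atom and fill implicit hydrogens from standard valence (C 4, N 3, O 2, S 2, halogen 1):
  atom 1: S, bond orders sum to 1 (valence 2) → 1 H
  atom 2: C, bond orders sum to 4 (valence 4) → 0 H
  atom 3: N, bond orders sum to 2 (valence 3) → 1 H
  atom 4: C, bond orders sum to 4 (valence 4) → 0 H
  atom 5: C, bond orders sum to 1 (valence 4) → 3 H
  atom 6: C, bond orders sum to 4 (valence 4) → 0 H
  atom 7: Cl (halogen, monovalent) → 0 H
  atom 8: C, bond orders sum to 4 (valence 4) → 0 H
  atom 9: S, bond orders sum to 1 (valence 2) → 1 H
Total hydrogens: 6.

6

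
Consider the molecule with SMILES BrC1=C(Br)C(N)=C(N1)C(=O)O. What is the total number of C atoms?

5

Count every carbon token in the SMILES (each C, including those in ring-closure positions and inside branches).
Carbon count: 5.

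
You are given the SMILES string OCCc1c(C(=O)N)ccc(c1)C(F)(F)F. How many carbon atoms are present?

10

Count every carbon token in the SMILES (each C, including those in ring-closure positions and inside branches).
Carbon count: 10.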